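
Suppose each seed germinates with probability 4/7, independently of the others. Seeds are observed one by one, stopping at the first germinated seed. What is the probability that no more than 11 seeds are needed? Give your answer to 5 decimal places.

0.99991

Y = number of seeds to the first success; geometric, p = 0.571429.
P(Y ≤ 11) = 1 − (1−p)^11 = 1 − 0.0000896 = 0.9999104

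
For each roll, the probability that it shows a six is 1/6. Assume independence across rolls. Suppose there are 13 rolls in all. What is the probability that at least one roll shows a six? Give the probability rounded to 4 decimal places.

0.9065

P(at least one) = 1 − P(none) = 1 − (1 − 0.166667)^13
= 1 − 0.093464 = 0.906536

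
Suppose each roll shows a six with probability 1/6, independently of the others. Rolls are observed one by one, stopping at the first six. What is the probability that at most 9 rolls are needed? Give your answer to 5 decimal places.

0.80619

Y = number of rolls to the first success; geometric, p = 0.166667.
P(Y ≤ 9) = 1 − (1−p)^9 = 1 − 0.1938067 = 0.8061933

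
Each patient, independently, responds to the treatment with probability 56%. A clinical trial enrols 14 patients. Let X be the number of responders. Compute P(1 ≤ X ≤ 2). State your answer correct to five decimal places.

X ~ Binomial(14, 0.56); P(1 ≤ X ≤ 2) = Σ C(14,k) p^k (1−p)^(14−k) over k:
  k=1: C(14,1)·0.56^1·0.44^13 = 0.0001816
  k=2: C(14,2)·0.56^2·0.44^12 = 0.0015026
Total = 0.0016843

0.00168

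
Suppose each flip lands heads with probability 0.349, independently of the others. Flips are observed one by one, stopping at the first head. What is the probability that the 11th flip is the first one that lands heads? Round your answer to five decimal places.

Geometric (trials to first success), p = 0.349.
P(Y = 11) = (1−p)^10 · p = 0.013671 · 0.349 = 0.0047713

0.00477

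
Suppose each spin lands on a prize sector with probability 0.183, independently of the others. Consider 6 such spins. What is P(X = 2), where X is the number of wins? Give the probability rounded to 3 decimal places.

X ~ Binomial(n=6, p=0.183).
P(X=2) = C(6,2) · p^2 · (1−p)^4
= 15 · 0.033489 · 0.44554 = 0.22381

0.224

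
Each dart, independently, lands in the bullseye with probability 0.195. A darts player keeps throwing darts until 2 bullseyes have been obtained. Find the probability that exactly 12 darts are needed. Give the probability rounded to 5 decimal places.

Y = trial on which the second success occurs; negative binomial, r=2, p=0.195.
P(Y=12) = C(11,1) · p^2 · (1−p)^10
= 11 · 0.038025 · 0.11428 = 0.0477992

0.04780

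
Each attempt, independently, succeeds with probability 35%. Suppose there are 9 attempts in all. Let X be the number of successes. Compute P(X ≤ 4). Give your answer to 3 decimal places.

X ~ Binomial(9, 0.35); P(X ≤ 4) = Σ C(9,k) p^k (1−p)^(9−k) over k:
  k=0: C(9,0)·0.35^0·0.65^9 = 0.02071
  k=1: C(9,1)·0.35^1·0.65^8 = 0.10037
  k=2: C(9,2)·0.35^2·0.65^7 = 0.21619
  k=3: C(9,3)·0.35^3·0.65^6 = 0.27162
  k=4: C(9,4)·0.35^4·0.65^5 = 0.21939
Total = 0.82828

0.828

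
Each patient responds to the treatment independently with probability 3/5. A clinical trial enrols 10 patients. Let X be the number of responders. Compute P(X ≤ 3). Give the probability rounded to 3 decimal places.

X ~ Binomial(10, 0.60); P(X ≤ 3) = Σ C(10,k) p^k (1−p)^(10−k) over k:
  k=0: C(10,0)·0.60^0·0.40^10 = 0.00010
  k=1: C(10,1)·0.60^1·0.40^9 = 0.00157
  k=2: C(10,2)·0.60^2·0.40^8 = 0.01062
  k=3: C(10,3)·0.60^3·0.40^7 = 0.04247
Total = 0.05476

0.055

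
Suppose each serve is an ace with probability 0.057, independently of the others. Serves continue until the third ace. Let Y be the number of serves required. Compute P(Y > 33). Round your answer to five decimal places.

0.70989

Needing more than 33 serves ⇔ fewer than 3 successes in the first 33. With X ~ Binomial(33, 0.057), P(Y > 33) = P(X ≤ 2).
  k=0: C(33,0)·0.057^0·0.943^33 = 0.1441736
  k=1: C(33,1)·0.057^1·0.943^32 = 0.2875828
  k=2: C(33,2)·0.057^2·0.943^31 = 0.2781289
P(X ≤ 2) = 0.7098854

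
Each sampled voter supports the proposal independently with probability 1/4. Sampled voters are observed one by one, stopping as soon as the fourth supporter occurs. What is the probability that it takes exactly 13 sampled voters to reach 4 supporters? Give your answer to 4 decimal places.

0.0645

Y = trial on which the fourth success occurs; negative binomial, r=4, p=0.25.
P(Y=13) = C(12,3) · p^4 · (1−p)^9
= 220 · 0.0039062 · 0.075085 = 0.064526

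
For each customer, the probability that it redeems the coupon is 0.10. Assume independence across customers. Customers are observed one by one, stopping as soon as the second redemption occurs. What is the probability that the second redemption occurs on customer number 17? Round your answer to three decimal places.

Y = trial on which the second success occurs; negative binomial, r=2, p=0.10.
P(Y=17) = C(16,1) · p^2 · (1−p)^15
= 16 · 0.01 · 0.20589 = 0.03294

0.033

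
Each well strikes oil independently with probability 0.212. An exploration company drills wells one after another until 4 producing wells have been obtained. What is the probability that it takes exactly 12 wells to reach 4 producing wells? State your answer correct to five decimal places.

0.04955

Y = trial on which the fourth success occurs; negative binomial, r=4, p=0.212.
P(Y=12) = C(11,3) · p^4 · (1−p)^8
= 165 · 0.00202 · 0.14867 = 0.0495493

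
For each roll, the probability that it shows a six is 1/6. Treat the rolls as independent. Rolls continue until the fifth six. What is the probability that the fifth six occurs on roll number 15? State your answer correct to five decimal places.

0.02079

Y = trial on which the fifth success occurs; negative binomial, r=5, p=0.166667.
P(Y=15) = C(14,4) · p^5 · (1−p)^10
= 1001 · 0.0001286 · 0.16151 = 0.0207905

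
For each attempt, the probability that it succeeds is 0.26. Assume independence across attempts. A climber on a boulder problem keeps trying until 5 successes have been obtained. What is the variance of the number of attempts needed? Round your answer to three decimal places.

Y = total attempts until the fifth success; negative binomial with r=5, p=0.26.
Var(Y) = r(1−p)/p² = 5·0.74 / 0.26² = 54.73373

54.734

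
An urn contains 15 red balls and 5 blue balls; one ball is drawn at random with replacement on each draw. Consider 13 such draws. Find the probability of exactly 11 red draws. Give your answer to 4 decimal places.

X ~ Binomial(n=13, p=0.75).
P(X=11) = C(13,11) · p^11 · (1−p)^2
= 78 · 0.042235 · 0.0625 = 0.205896

0.2059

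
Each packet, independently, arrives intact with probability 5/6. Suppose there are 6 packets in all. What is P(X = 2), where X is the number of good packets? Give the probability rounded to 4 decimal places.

X ~ Binomial(n=6, p=0.833333).
P(X=2) = C(6,2) · p^2 · (1−p)^4
= 15 · 0.69444 · 0.0007716 = 0.008038

0.0080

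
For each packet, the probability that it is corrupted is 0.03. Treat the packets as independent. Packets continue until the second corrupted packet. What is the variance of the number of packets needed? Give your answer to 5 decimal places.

2155.55556

Y = total packets until the second success; negative binomial with r=2, p=0.03.
Var(Y) = r(1−p)/p² = 2·0.97 / 0.03² = 2155.5555556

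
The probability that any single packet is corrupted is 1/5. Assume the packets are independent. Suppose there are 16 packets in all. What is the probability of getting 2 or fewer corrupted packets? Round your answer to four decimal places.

0.3518

X ~ Binomial(16, 0.20); P(X ≤ 2) = Σ C(16,k) p^k (1−p)^(16−k) over k:
  k=0: C(16,0)·0.20^0·0.80^16 = 0.028147
  k=1: C(16,1)·0.20^1·0.80^15 = 0.112590
  k=2: C(16,2)·0.20^2·0.80^14 = 0.211106
Total = 0.351844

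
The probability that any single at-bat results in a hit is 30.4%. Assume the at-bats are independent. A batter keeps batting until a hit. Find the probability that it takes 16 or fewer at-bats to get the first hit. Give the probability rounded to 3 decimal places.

Y = number of at-bats to the first success; geometric, p = 0.304.
P(Y ≤ 16) = 1 − (1−p)^16 = 1 − 0.00303 = 0.99697

0.997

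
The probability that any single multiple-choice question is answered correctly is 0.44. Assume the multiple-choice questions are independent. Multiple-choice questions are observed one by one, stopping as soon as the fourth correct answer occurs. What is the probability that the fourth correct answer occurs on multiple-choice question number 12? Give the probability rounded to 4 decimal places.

Y = trial on which the fourth success occurs; negative binomial, r=4, p=0.44.
P(Y=12) = C(11,3) · p^4 · (1−p)^8
= 165 · 0.037481 · 0.0096717 = 0.059813

0.0598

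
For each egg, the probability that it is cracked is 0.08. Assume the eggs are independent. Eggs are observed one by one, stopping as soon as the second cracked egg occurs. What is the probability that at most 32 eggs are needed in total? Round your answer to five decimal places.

0.73758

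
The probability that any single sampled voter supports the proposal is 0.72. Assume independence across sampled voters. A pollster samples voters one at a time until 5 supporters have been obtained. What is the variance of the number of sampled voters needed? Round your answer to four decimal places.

Y = total sampled voters until the fifth success; negative binomial with r=5, p=0.72.
Var(Y) = r(1−p)/p² = 5·0.28 / 0.72² = 2.700617

2.7006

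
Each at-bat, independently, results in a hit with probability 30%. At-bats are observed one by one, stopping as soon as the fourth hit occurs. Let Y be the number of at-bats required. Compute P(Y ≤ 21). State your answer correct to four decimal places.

Finishing within 21 at-bats ⇔ at least 4 successes in the first 21. With X ~ Binomial(21, 0.30), P(Y ≤ 21) = 1 − P(X ≤ 3).
  k=0: C(21,0)·0.30^0·0.70^21 = 0.000559
  k=1: C(21,1)·0.30^1·0.70^20 = 0.005027
  k=2: C(21,2)·0.30^2·0.70^19 = 0.021544
  k=3: C(21,3)·0.30^3·0.70^18 = 0.058476
1 − 0.085606 = 0.914394

0.9144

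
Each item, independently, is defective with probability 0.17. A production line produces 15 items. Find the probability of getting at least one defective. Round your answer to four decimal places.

P(at least one) = 1 − P(none) = 1 − (1 − 0.17)^15
= 1 − 0.061118 = 0.938882

0.9389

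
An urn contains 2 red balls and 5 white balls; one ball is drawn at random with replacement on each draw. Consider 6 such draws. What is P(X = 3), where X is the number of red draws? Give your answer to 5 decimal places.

X ~ Binomial(n=6, p=0.285714).
P(X=3) = C(6,3) · p^3 · (1−p)^3
= 20 · 0.023324 · 0.36443 = 0.1699972

0.17000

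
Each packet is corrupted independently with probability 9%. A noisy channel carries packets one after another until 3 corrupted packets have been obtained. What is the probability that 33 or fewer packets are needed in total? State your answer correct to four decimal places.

0.5804

Finishing within 33 packets ⇔ at least 3 successes in the first 33. With X ~ Binomial(33, 0.09), P(Y ≤ 33) = 1 − P(X ≤ 2).
  k=0: C(33,0)·0.09^0·0.91^33 = 0.044501
  k=1: C(33,1)·0.09^1·0.91^32 = 0.145238
  k=2: C(33,2)·0.09^2·0.91^31 = 0.229828
1 − 0.419566 = 0.580434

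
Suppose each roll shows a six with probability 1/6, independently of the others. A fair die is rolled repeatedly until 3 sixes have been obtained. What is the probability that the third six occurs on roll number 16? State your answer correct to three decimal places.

0.045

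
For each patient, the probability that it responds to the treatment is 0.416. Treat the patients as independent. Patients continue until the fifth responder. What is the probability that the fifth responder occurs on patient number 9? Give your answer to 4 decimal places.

0.1014

Y = trial on which the fifth success occurs; negative binomial, r=5, p=0.416.
P(Y=9) = C(8,4) · p^5 · (1−p)^4
= 70 · 0.012459 · 0.11632 = 0.101442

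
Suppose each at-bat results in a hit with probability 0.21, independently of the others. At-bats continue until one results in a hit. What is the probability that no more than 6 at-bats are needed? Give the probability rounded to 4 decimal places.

0.7569

Y = number of at-bats to the first success; geometric, p = 0.21.
P(Y ≤ 6) = 1 − (1−p)^6 = 1 − 0.243087 = 0.756913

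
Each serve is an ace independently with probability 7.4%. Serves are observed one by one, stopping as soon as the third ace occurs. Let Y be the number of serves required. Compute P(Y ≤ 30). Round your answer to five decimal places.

0.38483

Finishing within 30 serves ⇔ at least 3 successes in the first 30. With X ~ Binomial(30, 0.074), P(Y ≤ 30) = 1 − P(X ≤ 2).
  k=0: C(30,0)·0.074^0·0.926^30 = 0.0996161
  k=1: C(30,1)·0.074^1·0.926^29 = 0.2388205
  k=2: C(30,2)·0.074^2·0.926^28 = 0.2767326
1 − 0.6151692 = 0.3848308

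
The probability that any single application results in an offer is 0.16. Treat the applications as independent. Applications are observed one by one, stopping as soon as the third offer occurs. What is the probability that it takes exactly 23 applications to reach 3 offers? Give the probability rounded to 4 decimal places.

0.0289

Y = trial on which the third success occurs; negative binomial, r=3, p=0.16.
P(Y=23) = C(22,2) · p^3 · (1−p)^20
= 231 · 0.004096 · 0.03059 = 0.028944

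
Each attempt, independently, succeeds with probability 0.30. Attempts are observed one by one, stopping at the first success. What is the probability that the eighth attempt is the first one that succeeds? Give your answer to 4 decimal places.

0.0247

Geometric (trials to first success), p = 0.30.
P(Y = 8) = (1−p)^7 · p = 0.082354 · 0.30 = 0.024706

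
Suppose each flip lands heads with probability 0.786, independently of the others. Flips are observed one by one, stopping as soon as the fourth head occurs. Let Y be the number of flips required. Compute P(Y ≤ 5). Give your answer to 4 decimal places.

Finishing within 5 flips ⇔ at least 4 successes in the first 5. With X ~ Binomial(5, 0.786), P(Y ≤ 5) = 1 − P(X ≤ 3).
  k=0: C(5,0)·0.786^0·0.214^5 = 0.000449
  k=1: C(5,1)·0.786^1·0.214^4 = 0.008242
  k=2: C(5,2)·0.786^2·0.214^3 = 0.060546
  k=3: C(5,3)·0.786^3·0.214^2 = 0.222380
1 − 0.291617 = 0.708383

0.7084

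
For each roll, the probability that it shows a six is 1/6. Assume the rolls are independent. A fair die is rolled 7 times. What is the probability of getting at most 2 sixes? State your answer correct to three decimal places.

0.904

X ~ Binomial(7, 0.166667); P(X ≤ 2) = Σ C(7,k) p^k (1−p)^(7−k) over k:
  k=0: C(7,0)·0.166667^0·0.833333^7 = 0.27908
  k=1: C(7,1)·0.166667^1·0.833333^6 = 0.39071
  k=2: C(7,2)·0.166667^2·0.833333^5 = 0.23443
Total = 0.90422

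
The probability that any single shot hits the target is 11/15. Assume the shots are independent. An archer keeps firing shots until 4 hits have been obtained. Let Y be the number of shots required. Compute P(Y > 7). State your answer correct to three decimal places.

0.087

Needing more than 7 shots ⇔ fewer than 4 successes in the first 7. With X ~ Binomial(7, 0.733333), P(Y > 7) = P(X ≤ 3).
  k=0: C(7,0)·0.733333^0·0.266667^7 = 0.00010
  k=1: C(7,1)·0.733333^1·0.266667^6 = 0.00185
  k=2: C(7,2)·0.733333^2·0.266667^5 = 0.01523
  k=3: C(7,3)·0.733333^3·0.266667^4 = 0.06980
P(X ≤ 3) = 0.08697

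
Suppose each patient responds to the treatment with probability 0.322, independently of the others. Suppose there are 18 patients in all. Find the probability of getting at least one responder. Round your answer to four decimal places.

P(at least one) = 1 − P(none) = 1 − (1 − 0.322)^18
= 1 − 0.000917 = 0.999083

0.9991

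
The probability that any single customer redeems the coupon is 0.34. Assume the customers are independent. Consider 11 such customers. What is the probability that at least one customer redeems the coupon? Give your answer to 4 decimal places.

P(at least one) = 1 − P(none) = 1 − (1 − 0.34)^11
= 1 − 0.010351 = 0.989649

0.9896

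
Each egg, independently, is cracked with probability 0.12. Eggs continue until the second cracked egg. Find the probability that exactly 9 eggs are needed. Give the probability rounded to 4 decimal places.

0.0471

Y = trial on which the second success occurs; negative binomial, r=2, p=0.12.
P(Y=9) = C(8,1) · p^2 · (1−p)^7
= 8 · 0.0144 · 0.40868 = 0.047079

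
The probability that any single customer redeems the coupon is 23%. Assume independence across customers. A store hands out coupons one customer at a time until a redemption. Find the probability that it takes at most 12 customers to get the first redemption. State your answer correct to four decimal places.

0.9566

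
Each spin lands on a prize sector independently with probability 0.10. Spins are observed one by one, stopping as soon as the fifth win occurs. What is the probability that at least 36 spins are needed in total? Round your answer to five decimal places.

0.73075

Needing more than 35 spins ⇔ fewer than 5 successes in the first 35. With X ~ Binomial(35, 0.10), P(Y > 35) = P(X ≤ 4).
  k=0: C(35,0)·0.10^0·0.90^35 = 0.0250316
  k=1: C(35,1)·0.10^1·0.90^34 = 0.0973449
  k=2: C(35,2)·0.10^2·0.90^33 = 0.1838738
  k=3: C(35,3)·0.10^3·0.90^32 = 0.2247346
  k=4: C(35,4)·0.10^4·0.90^31 = 0.1997641
P(X ≤ 4) = 0.7307490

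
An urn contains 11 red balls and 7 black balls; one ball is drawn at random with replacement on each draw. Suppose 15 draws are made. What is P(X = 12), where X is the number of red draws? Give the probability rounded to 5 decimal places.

0.07260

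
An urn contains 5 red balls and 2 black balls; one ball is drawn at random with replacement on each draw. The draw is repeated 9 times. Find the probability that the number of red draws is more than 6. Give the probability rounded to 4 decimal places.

X ~ Binomial(9, 0.714286); P(X ≥ 7) = Σ C(9,k) p^k (1−p)^(9−k) over k:
  k=7: C(9,7)·0.714286^7·0.285714^2 = 0.278785
  k=8: C(9,8)·0.714286^8·0.285714^1 = 0.174241
  k=9: C(9,9)·0.714286^9·0.285714^0 = 0.048400
Total = 0.501427

0.5014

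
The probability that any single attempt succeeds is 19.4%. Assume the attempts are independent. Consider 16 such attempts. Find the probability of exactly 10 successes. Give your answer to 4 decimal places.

X ~ Binomial(n=16, p=0.194).
P(X=10) = C(16,10) · p^10 · (1−p)^6
= 8008 · 7.5512e-08 · 0.27416 = 0.000166

0.0002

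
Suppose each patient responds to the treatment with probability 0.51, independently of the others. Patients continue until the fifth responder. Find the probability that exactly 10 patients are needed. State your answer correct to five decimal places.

0.12280

Y = trial on which the fifth success occurs; negative binomial, r=5, p=0.51.
P(Y=10) = C(9,4) · p^5 · (1−p)^5
= 126 · 0.034503 · 0.028248 = 0.1228010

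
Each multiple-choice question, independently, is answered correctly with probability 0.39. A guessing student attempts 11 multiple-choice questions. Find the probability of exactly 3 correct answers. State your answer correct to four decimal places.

X ~ Binomial(n=11, p=0.39).
P(X=3) = C(11,3) · p^3 · (1−p)^8
= 165 · 0.059319 · 0.019171 = 0.187636

0.1876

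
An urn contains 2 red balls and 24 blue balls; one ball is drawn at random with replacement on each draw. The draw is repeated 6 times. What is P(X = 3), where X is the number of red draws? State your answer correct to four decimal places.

0.0072

X ~ Binomial(n=6, p=0.076923).
P(X=3) = C(6,3) · p^3 · (1−p)^3
= 20 · 0.00045517 · 0.78653 = 0.007160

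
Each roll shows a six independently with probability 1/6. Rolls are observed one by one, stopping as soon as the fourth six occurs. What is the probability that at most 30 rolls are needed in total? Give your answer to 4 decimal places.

Finishing within 30 rolls ⇔ at least 4 successes in the first 30. With X ~ Binomial(30, 0.166667), P(Y ≤ 30) = 1 − P(X ≤ 3).
  k=0: C(30,0)·0.166667^0·0.833333^30 = 0.004213
  k=1: C(30,1)·0.166667^1·0.833333^29 = 0.025276
  k=2: C(30,2)·0.166667^2·0.833333^28 = 0.073301
  k=3: C(30,3)·0.166667^3·0.833333^27 = 0.136829
1 − 0.239620 = 0.760380

0.7604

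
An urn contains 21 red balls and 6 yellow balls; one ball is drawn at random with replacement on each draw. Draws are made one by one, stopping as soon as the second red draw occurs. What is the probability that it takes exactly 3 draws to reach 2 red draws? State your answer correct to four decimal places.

0.2689

Y = trial on which the second success occurs; negative binomial, r=2, p=0.777778.
P(Y=3) = C(2,1) · p^2 · (1−p)^1
= 2 · 0.60494 · 0.22222 = 0.268861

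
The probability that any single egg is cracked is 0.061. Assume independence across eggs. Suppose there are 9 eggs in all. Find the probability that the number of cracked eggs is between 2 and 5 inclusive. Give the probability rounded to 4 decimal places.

X ~ Binomial(9, 0.061); P(2 ≤ X ≤ 5) = Σ C(9,k) p^k (1−p)^(9−k) over k:
  k=2: C(9,2)·0.061^2·0.939^7 = 0.086223
  k=3: C(9,3)·0.061^3·0.939^6 = 0.013070
  k=4: C(9,4)·0.061^4·0.939^5 = 0.001274
  k=5: C(9,5)·0.061^5·0.939^4 = 0.000083
Total = 0.100649

0.1006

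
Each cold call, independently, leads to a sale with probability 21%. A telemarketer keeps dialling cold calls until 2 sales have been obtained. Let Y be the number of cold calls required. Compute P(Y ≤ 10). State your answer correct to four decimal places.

0.6536

Finishing within 10 cold calls ⇔ at least 2 successes in the first 10. With X ~ Binomial(10, 0.21), P(Y ≤ 10) = 1 − P(X ≤ 1).
  k=0: C(10,0)·0.21^0·0.79^10 = 0.094683
  k=1: C(10,1)·0.21^1·0.79^9 = 0.251688
1 − 0.346371 = 0.653629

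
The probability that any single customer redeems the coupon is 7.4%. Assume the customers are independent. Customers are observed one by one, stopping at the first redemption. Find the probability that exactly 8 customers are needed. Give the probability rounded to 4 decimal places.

0.0432

Geometric (trials to first success), p = 0.074.
P(Y = 8) = (1−p)^7 · p = 0.58382 · 0.074 = 0.043202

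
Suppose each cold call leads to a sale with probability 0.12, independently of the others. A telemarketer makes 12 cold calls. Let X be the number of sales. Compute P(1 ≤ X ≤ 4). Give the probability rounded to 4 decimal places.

0.7748

X ~ Binomial(12, 0.12); P(1 ≤ X ≤ 4) = Σ C(12,k) p^k (1−p)^(12−k) over k:
  k=1: C(12,1)·0.12^1·0.88^11 = 0.352916
  k=2: C(12,2)·0.12^2·0.88^10 = 0.264687
  k=3: C(12,3)·0.12^3·0.88^9 = 0.120312
  k=4: C(12,4)·0.12^4·0.88^8 = 0.036914
Total = 0.774830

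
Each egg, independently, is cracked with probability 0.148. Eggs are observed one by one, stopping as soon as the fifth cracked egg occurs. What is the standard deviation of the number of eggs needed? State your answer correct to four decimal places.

Y = total eggs until the fifth success; negative binomial with r=5, p=0.148.
SD(Y) = √[r(1−p)/p²] = √(194.485026) = 13.945789

13.9458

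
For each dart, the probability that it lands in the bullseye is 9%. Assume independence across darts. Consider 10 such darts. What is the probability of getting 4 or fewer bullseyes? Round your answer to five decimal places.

0.99899

X ~ Binomial(10, 0.09); P(X ≤ 4) = Σ C(10,k) p^k (1−p)^(10−k) over k:
  k=0: C(10,0)·0.09^0·0.91^10 = 0.3894161
  k=1: C(10,1)·0.09^1·0.91^9 = 0.3851368
  k=2: C(10,2)·0.09^2·0.91^8 = 0.1714070
  k=3: C(10,3)·0.09^3·0.91^7 = 0.0452063
  k=4: C(10,4)·0.09^4·0.91^6 = 0.0078242
Total = 0.9989904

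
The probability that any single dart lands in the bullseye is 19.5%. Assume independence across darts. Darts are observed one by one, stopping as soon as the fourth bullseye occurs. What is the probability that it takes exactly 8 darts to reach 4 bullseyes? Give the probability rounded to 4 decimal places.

Y = trial on which the fourth success occurs; negative binomial, r=4, p=0.195.
P(Y=8) = C(7,3) · p^4 · (1−p)^4
= 35 · 0.0014459 · 0.41994 = 0.021252

0.0213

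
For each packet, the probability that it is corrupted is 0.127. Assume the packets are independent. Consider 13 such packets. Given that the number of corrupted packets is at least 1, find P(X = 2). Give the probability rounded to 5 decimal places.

0.34068

X ~ Binomial(13, 0.127). Want P(X=2 | X≥1) = P(X=2) / P(X≥1).
P(X=2) = C(13,2)·0.127^2·0.873^11 = 0.2823961
P(X≥1) = 1 − 0.1710745 = 0.8289255
Ratio = 0.2823961 / 0.8289255 = 0.3406773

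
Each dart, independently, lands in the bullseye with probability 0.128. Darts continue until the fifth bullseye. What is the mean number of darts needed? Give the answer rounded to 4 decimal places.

Y = total darts until the fifth success; negative binomial with r=5, p=0.128.
E[Y] = r / p = 5 / 0.128 = 39.062500

39.0625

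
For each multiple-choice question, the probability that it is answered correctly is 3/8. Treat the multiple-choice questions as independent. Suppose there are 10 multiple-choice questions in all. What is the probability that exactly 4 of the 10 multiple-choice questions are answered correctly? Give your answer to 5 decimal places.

X ~ Binomial(n=10, p=0.375).
P(X=4) = C(10,4) · p^4 · (1−p)^6
= 210 · 0.019775 · 0.059605 = 0.2475281

0.24753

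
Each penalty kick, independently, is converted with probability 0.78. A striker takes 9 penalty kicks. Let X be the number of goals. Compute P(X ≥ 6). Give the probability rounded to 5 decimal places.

X ~ Binomial(9, 0.78); P(X ≥ 6) = Σ C(9,k) p^k (1−p)^(9−k) over k:
  k=6: C(9,6)·0.78^6·0.22^3 = 0.2014257
  k=7: C(9,7)·0.78^7·0.22^2 = 0.3060625
  k=8: C(9,8)·0.78^8·0.22^1 = 0.2712826
  k=9: C(9,9)·0.78^9·0.22^0 = 0.1068689
Total = 0.8856398

0.88564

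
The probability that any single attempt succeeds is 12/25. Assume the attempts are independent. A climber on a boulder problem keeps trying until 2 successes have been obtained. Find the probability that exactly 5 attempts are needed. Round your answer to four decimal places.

0.1296

Y = trial on which the second success occurs; negative binomial, r=2, p=0.48.
P(Y=5) = C(4,1) · p^2 · (1−p)^3
= 4 · 0.2304 · 0.14061 = 0.129584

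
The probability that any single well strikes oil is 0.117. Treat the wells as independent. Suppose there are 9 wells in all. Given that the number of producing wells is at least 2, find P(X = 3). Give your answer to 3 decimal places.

0.224

X ~ Binomial(9, 0.117). Want P(X=3 | X≥2) = P(X=3) / P(X≥2).
P(X=3) = C(9,3)·0.117^3·0.883^6 = 0.06377
P(X≥2) = 1 − 0.32632 − 0.38915 = 0.28453
Ratio = 0.06377 / 0.28453 = 0.22412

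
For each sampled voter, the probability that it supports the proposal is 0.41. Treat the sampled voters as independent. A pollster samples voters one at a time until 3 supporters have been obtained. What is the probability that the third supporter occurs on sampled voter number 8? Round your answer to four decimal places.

Y = trial on which the third success occurs; negative binomial, r=3, p=0.41.
P(Y=8) = C(7,2) · p^3 · (1−p)^5
= 21 · 0.068921 · 0.071492 = 0.103474

0.1035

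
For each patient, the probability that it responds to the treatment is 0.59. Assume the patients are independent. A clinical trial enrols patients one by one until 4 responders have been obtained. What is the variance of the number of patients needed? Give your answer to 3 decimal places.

Y = total patients until the fourth success; negative binomial with r=4, p=0.59.
Var(Y) = r(1−p)/p² = 4·0.41 / 0.59² = 4.71129

4.711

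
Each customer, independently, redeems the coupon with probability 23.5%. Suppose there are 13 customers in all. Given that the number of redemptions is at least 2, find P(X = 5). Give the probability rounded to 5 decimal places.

0.12781

X ~ Binomial(13, 0.235). Want P(X=5 | X≥2) = P(X=5) / P(X≥2).
P(X=5) = C(13,5)·0.235^5·0.765^8 = 0.1081955
P(X≥2) = 1 − 0.0307326 − 0.1227294 = 0.8465381
Ratio = 0.1081955 / 0.8465381 = 0.1278094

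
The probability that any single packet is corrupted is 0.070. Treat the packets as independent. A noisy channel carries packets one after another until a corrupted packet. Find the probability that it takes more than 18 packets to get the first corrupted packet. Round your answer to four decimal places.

Y = number of packets to the first success; geometric, p = 0.07.
P(Y > 18) = P(first 18 all fail) = (1−p)^18 = 0.270828

0.2708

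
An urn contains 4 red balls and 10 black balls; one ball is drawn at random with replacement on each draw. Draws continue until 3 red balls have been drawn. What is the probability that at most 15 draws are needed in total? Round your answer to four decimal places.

0.8470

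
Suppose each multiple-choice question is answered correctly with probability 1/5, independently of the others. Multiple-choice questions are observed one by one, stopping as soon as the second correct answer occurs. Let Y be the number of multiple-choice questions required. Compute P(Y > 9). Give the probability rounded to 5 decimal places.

0.43621

Needing more than 9 multiple-choice questions ⇔ fewer than 2 successes in the first 9. With X ~ Binomial(9, 0.20), P(Y > 9) = P(X ≤ 1).
  k=0: C(9,0)·0.20^0·0.80^9 = 0.1342177
  k=1: C(9,1)·0.20^1·0.80^8 = 0.3019899
P(X ≤ 1) = 0.4362076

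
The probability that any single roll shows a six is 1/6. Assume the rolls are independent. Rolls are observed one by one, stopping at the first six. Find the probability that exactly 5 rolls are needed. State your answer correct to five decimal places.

Geometric (trials to first success), p = 0.166667.
P(Y = 5) = (1−p)^4 · p = 0.48225 · 0.166667 = 0.0803755

0.08038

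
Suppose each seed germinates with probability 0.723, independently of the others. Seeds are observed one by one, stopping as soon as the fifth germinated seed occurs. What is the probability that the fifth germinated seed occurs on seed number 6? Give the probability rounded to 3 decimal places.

0.274

Y = trial on which the fifth success occurs; negative binomial, r=5, p=0.723.
P(Y=6) = C(5,4) · p^5 · (1−p)^1
= 5 · 0.19756 · 0.277 = 0.27362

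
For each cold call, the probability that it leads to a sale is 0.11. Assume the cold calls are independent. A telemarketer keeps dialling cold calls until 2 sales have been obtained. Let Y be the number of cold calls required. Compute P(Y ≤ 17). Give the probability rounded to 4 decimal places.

0.5723

Finishing within 17 cold calls ⇔ at least 2 successes in the first 17. With X ~ Binomial(17, 0.11), P(Y ≤ 17) = 1 − P(X ≤ 1).
  k=0: C(17,0)·0.11^0·0.89^17 = 0.137921
  k=1: C(17,1)·0.11^1·0.89^16 = 0.289789
1 − 0.427710 = 0.572290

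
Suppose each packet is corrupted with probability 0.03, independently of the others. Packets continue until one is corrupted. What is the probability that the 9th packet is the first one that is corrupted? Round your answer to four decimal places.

0.0235

Geometric (trials to first success), p = 0.03.
P(Y = 9) = (1−p)^8 · p = 0.78374 · 0.03 = 0.023512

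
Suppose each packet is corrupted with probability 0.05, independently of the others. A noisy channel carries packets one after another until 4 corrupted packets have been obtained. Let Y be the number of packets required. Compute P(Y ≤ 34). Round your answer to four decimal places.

Finishing within 34 packets ⇔ at least 4 successes in the first 34. With X ~ Binomial(34, 0.05), P(Y ≤ 34) = 1 − P(X ≤ 3).
  k=0: C(34,0)·0.05^0·0.95^34 = 0.174825
  k=1: C(34,1)·0.05^1·0.95^33 = 0.312844
  k=2: C(34,2)·0.05^2·0.95^32 = 0.271680
  k=3: C(34,3)·0.05^3·0.95^31 = 0.152522
1 − 0.911871 = 0.088129

0.0881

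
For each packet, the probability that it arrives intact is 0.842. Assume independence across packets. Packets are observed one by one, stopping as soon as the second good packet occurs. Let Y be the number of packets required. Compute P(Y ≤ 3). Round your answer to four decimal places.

Finishing within 3 packets ⇔ at least 2 successes in the first 3. With X ~ Binomial(3, 0.842), P(Y ≤ 3) = 1 − P(X ≤ 1).
  k=0: C(3,0)·0.842^0·0.158^3 = 0.003944
  k=1: C(3,1)·0.842^1·0.158^2 = 0.063059
1 − 0.067003 = 0.932997

0.9330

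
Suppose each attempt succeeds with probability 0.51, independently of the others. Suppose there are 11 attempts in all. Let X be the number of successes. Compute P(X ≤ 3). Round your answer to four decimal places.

0.1009

X ~ Binomial(11, 0.51); P(X ≤ 3) = Σ C(11,k) p^k (1−p)^(11−k) over k:
  k=0: C(11,0)·0.51^0·0.49^11 = 0.000391
  k=1: C(11,1)·0.51^1·0.49^10 = 0.004476
  k=2: C(11,2)·0.51^2·0.49^9 = 0.023295
  k=3: C(11,3)·0.51^3·0.49^8 = 0.072738
Total = 0.100901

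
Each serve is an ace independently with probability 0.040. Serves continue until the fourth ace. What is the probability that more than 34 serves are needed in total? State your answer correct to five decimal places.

Needing more than 34 serves ⇔ fewer than 4 successes in the first 34. With X ~ Binomial(34, 0.04), P(Y > 34) = P(X ≤ 3).
  k=0: C(34,0)·0.04^0·0.96^34 = 0.2495870
  k=1: C(34,1)·0.04^1·0.96^33 = 0.3535816
  k=2: C(34,2)·0.04^2·0.96^32 = 0.2430873
  k=3: C(34,3)·0.04^3·0.96^31 = 0.1080388
P(X ≤ 3) = 0.9542947

0.95429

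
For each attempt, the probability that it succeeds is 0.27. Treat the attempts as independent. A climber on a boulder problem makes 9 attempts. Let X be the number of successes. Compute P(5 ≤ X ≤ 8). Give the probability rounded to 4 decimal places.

0.0662

X ~ Binomial(9, 0.27); P(5 ≤ X ≤ 8) = Σ C(9,k) p^k (1−p)^(9−k) over k:
  k=5: C(9,5)·0.27^5·0.73^4 = 0.051343
  k=6: C(9,6)·0.27^6·0.73^3 = 0.012660
  k=7: C(9,7)·0.27^7·0.73^2 = 0.002007
  k=8: C(9,8)·0.27^8·0.73^1 = 0.000186
Total = 0.066195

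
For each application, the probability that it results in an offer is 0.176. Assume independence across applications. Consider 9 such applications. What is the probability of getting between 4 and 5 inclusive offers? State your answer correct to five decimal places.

0.05574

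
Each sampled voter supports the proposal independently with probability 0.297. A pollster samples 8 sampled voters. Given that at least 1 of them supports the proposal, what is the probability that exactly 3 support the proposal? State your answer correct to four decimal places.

0.2679

X ~ Binomial(8, 0.297). Want P(X=3 | X≥1) = P(X=3) / P(X≥1).
P(X=3) = C(8,3)·0.297^3·0.703^5 = 0.251903
P(X≥1) = 1 − 0.059654 = 0.940346
Ratio = 0.251903 / 0.940346 = 0.267884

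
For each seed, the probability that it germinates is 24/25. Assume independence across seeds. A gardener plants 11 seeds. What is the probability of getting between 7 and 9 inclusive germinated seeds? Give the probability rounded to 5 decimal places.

0.06920

X ~ Binomial(11, 0.96); P(7 ≤ X ≤ 9) = Σ C(11,k) p^k (1−p)^(11−k) over k:
  k=7: C(11,7)·0.96^7·0.04^4 = 0.0006348
  k=8: C(11,8)·0.96^8·0.04^3 = 0.0076179
  k=9: C(11,9)·0.96^9·0.04^2 = 0.0609430
Total = 0.0691957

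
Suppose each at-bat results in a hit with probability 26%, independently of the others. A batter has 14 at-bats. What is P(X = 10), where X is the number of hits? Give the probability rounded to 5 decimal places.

0.00042

X ~ Binomial(n=14, p=0.26).
P(X=10) = C(14,10) · p^10 · (1−p)^4
= 1001 · 1.4117e-06 · 0.29987 = 0.0004237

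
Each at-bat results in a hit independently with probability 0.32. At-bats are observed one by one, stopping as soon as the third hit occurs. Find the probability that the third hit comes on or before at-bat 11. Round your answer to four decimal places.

Finishing within 11 at-bats ⇔ at least 3 successes in the first 11. With X ~ Binomial(11, 0.32), P(Y ≤ 11) = 1 − P(X ≤ 2).
  k=0: C(11,0)·0.32^0·0.68^11 = 0.014375
  k=1: C(11,1)·0.32^1·0.68^10 = 0.074410
  k=2: C(11,2)·0.32^2·0.68^9 = 0.175083
1 − 0.263867 = 0.736133

0.7361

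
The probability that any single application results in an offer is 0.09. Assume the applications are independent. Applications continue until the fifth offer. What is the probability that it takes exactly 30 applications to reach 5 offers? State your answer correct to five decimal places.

0.01327

Y = trial on which the fifth success occurs; negative binomial, r=5, p=0.09.
P(Y=30) = C(29,4) · p^5 · (1−p)^25
= 23751 · 5.9049e-06 · 0.094631 = 0.0132718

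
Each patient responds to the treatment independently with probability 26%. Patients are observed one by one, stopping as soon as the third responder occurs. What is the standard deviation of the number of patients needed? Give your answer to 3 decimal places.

5.731

Y = total patients until the third success; negative binomial with r=3, p=0.26.
SD(Y) = √[r(1−p)/p²] = √(32.84024) = 5.73064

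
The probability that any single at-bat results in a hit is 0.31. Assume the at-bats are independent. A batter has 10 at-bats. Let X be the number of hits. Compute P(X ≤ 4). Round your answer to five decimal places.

0.83205

X ~ Binomial(10, 0.31); P(X ≤ 4) = Σ C(10,k) p^k (1−p)^(10−k) over k:
  k=0: C(10,0)·0.31^0·0.69^10 = 0.0244619
  k=1: C(10,1)·0.31^1·0.69^9 = 0.1099015
  k=2: C(10,2)·0.31^2·0.69^8 = 0.2221921
  k=3: C(10,3)·0.31^3·0.69^7 = 0.2662012
  k=4: C(10,4)·0.31^4·0.69^6 = 0.2092958
Total = 0.8320525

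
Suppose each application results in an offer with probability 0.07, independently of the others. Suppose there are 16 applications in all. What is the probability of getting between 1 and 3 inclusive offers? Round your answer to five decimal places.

0.66476

X ~ Binomial(16, 0.07); P(1 ≤ X ≤ 3) = Σ C(16,k) p^k (1−p)^(16−k) over k:
  k=1: C(16,1)·0.07^1·0.93^15 = 0.3771050
  k=2: C(16,2)·0.07^2·0.93^14 = 0.2128818
  k=3: C(16,3)·0.07^3·0.93^13 = 0.0747757
Total = 0.6647625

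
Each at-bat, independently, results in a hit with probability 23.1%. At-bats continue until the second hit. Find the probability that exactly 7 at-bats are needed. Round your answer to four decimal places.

0.0861

Y = trial on which the second success occurs; negative binomial, r=2, p=0.231.
P(Y=7) = C(6,1) · p^2 · (1−p)^5
= 6 · 0.053361 · 0.26893 = 0.086101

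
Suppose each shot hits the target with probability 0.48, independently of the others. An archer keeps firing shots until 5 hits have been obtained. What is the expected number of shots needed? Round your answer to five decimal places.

Y = total shots until the fifth success; negative binomial with r=5, p=0.48.
E[Y] = r / p = 5 / 0.48 = 10.4166667

10.41667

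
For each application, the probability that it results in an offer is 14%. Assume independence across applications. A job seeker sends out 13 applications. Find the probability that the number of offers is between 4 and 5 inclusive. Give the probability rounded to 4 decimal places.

0.0914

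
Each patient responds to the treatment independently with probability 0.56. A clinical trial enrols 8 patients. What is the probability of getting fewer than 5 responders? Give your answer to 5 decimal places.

X ~ Binomial(8, 0.56); P(X ≤ 4) = Σ C(8,k) p^k (1−p)^(8−k) over k:
  k=0: C(8,0)·0.56^0·0.44^8 = 0.0014048
  k=1: C(8,1)·0.56^1·0.44^7 = 0.0143036
  k=2: C(8,2)·0.56^2·0.44^6 = 0.0637162
  k=3: C(8,3)·0.56^3·0.44^5 = 0.1621868
  k=4: C(8,4)·0.56^4·0.44^4 = 0.2580244
Total = 0.4996359

0.49964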